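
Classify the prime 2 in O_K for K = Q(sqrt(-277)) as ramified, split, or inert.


K = Q(sqrt(-277)). Since d mod 4 = 3, disc(K) = -1108.
Check p | disc: -1108 mod 2 = 0.
p divides disc, so p ramifies: (p) = P^2 with e=2, f=1, g=1.
Therefore p is ramified.

ramified


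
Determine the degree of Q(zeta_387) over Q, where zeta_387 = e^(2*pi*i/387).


The degree equals Euler's totient phi(387).
387 = 3^2 * 43
phi(387) = 252

252


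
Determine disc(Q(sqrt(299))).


For K = Q(sqrt(d)) with d squarefree: disc(K) = d if d = 1 mod 4, and disc(K) = 4d if d = 2 or 3 mod 4.
Here d = 299, and d mod 4 = 3.
d = 3 mod 4, not 1 (O_K = Z[sqrt(d)]), so disc(K) = 4d = 4 * (299) = 1196

1196


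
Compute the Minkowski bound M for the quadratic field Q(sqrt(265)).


d = 265, d mod 4 = 1, so disc(K) = d = 265; |disc(K)| = 265
Real quadratic field, so n = 2, s = r2 = 0, r1 = 2
M = (n!/n^n) * (4/pi)^s * sqrt(|disc(K)|) = (2!/2^2) * (4/pi)^0 * sqrt(265)
= 0.5 * 1.000000 * 16.278821
= 8.1394

8.1394


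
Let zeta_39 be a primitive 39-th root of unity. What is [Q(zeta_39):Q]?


The degree equals Euler's totient phi(39).
39 = 3 * 13
phi(39) = 24

24


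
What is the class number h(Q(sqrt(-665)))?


K = Q(sqrt(-665)). d mod 4 = 3, so D = disc(K) = 4d = -2660
h(K) equals the number of primitive reduced positive-definite forms (a, b, c) = a*x^2 + b*x*y + c*y^2 with b^2 - 4ac = D,
where reduced means |b| <= a <= c, with b >= 0 whenever |b| = a or a = c, and primitive means gcd(a, b, c) = 1.
Reduced forces 3a^2 <= |D| = 2660, so 1 <= a <= 29; b must have the parity of D, and c = (b^2 - D)/(4a) must be an integer >= a.
Enumerate a = 1..29, b in [-a, a]:
  a=1: (1, 0, 665)  [1]
  a=2: (2, 2, 333)  [1]
  a=3: (3, -2, 222), (3, 2, 222)  [2]
  a=4: none
  a=5: (5, 0, 133)  [1]
  a=6: (6, -2, 111), (6, 2, 111)  [2]
  a=7: (7, 0, 95)  [1]
  a=8: none
  a=9: (9, -2, 74), (9, 2, 74)  [2]
  a=10: (10, 10, 69)  [1]
  a=11..13: none
  a=14: (14, 14, 51)  [1]
  a=15: (15, -10, 46), (15, 10, 46)  [2]
  a=16: none
  a=17: (17, -14, 42), (17, 14, 42)  [2]
  a=18: (18, -2, 37), (18, 2, 37)  [2]
  a=19: (19, 0, 35)  [1]
  a=20: none
  a=21: (21, -14, 34), (21, 14, 34)  [2]
  a=22: none
  a=23: (23, -10, 30), (23, 10, 30)  [2]
  a=24..26: none
  a=27: (27, 16, 27)  [1]
  a=28..29: none
Total reduced forms: 1 + 1 + 2 + 1 + 2 + 1 + 2 + 1 + 1 + 2 + 2 + 2 + 1 + 2 + 2 + 1 = 24
h = 24

24


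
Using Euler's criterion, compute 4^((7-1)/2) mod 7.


p = 7 is prime and the exponent is (p-1)/2 = 3, so by Euler's criterion 4^3 = (4/7) = +1 or -1 mod 7.
Compute by square-and-multiply:
  3 = 2 + 1 (binary 11)
  Repeated squaring mod 7: 4^1 = 4, 4^2 = 2
  4^3 = 4^2 * 4^1 = 2 * 4 mod 7
    2 * 4 = 8 = 1 mod 7
  4^3 = 1 mod 7
Result 1: 4 is a quadratic residue mod 7.
4^3 mod 7 = 1

1


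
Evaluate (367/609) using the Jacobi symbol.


Compute (367/609) via quadratic reciprocity:
  reciprocity: (367/609) -> +(609/367)
  reduce: (242/367)
  pull out 2: (2/367) = +1  (since 367 mod 8 = 7)
  reciprocity: (121/367) -> +(367/121)
  reduce: (4/121)
  pull out 2: (2/121) = +1  (since 121 mod 8 = 1)
  pull out 2: (2/121) = +1  (since 121 mod 8 = 1)
  (1/121) = 1
Product of signs = 1

1


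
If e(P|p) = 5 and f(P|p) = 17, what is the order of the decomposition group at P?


|D_P| = e * f
= 5 * 17
= 85

85


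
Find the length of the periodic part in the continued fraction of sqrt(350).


Run the CF algorithm for sqrt(350).
a_0 = floor(sqrt(350)) = 18; set m_0=0, q_0=1.
Recurrence: m' = q*a - m,  q' = (d - m'^2)/q,  a' = floor((a_0 + m')/q').
  step 1: m=18, q=26, a=1
  step 2: m=8, q=11, a=2
  step 3: m=14, q=14, a=2
  step 4: m=14, q=11, a=2
  step 5: m=8, q=26, a=1
  step 6: m=18, q=1, a=36
a_6 = 2*a_0 = 36, so the period closes here.
sqrt(350) = [18; 1, 2, 2, 2, 1, 36]
Period length = 6

6


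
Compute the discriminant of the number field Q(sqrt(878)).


For K = Q(sqrt(d)) with d squarefree: disc(K) = d if d = 1 mod 4, and disc(K) = 4d if d = 2 or 3 mod 4.
Here d = 878, and d mod 4 = 2.
d = 2 mod 4, not 1 (O_K = Z[sqrt(d)]), so disc(K) = 4d = 4 * (878) = 3512

3512


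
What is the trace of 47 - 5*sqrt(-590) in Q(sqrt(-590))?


Tr(a + b*sqrt(d)) = (a + b*sqrt(d)) + (a - b*sqrt(d)) = 2a
= 2 * (47)
= 94

94


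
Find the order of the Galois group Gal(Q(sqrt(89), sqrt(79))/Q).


The 2 square roots of distinct primes are multiplicatively independent over Q,
so [K:Q] = 2^2 and Gal(K/Q) is isomorphic to (Z/2Z)^2.
|Gal| = 2^2 = 4

4


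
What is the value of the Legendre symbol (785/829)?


p = 829 is prime, so compute (785/829) with the reciprocity algorithm (Jacobi-symbol steps: pull out 2s via (2/n), flip via reciprocity, reduce):
  reciprocity: (785/829) -> +(829/785)
  reduce: (44/785)
  pull out 2: (2/785) = +1  (since 785 mod 8 = 1)
  pull out 2: (2/785) = +1  (since 785 mod 8 = 1)
  reciprocity: (11/785) -> +(785/11)
  reduce: (4/11)
  pull out 2: (2/11) = -1  (since 11 mod 8 = 3)
  pull out 2: (2/11) = -1  (since 11 mod 8 = 3)
  (1/11) = 1
Product of signs = 1
(785/829) = 1

1


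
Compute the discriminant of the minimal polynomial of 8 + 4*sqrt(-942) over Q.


The element 8 + 4*sqrt(-942) has minimal polynomial:
x^2 - 16*x + 15136
Discriminant = (-16)^2 - 4*(15136)
= 256 - 60544
= -60288

-60288


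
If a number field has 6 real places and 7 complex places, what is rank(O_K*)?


By Dirichlet's unit theorem:
rank = r1 + r2 - 1
= 6 + 7 - 1
= 12

12


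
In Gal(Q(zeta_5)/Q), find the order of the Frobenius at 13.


The Frobenius at p in Gal(Q(zeta_n)/Q) = (Z/nZ)* is the class of p, so its order is ord_5(13), the smallest k >= 1 with 13^k = 1 mod 5.
n = 5 = 5, phi(5) = 4; the order divides phi(n).
Divisors of 4: 1, 2, 4
Repeated squaring mod 5: 13^1 = 3, 13^2 = 4, 13^4 = 1
Test divisors in increasing order:
  k=1: 13^1 = 3 mod 5
  k=2: 13^2 = 4 mod 5
  k=4: 13^4 = 1 mod 5  <- first divisor giving 1
Order = 4

4


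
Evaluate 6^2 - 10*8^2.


x^2 - d*y^2
= 6^2 - 10*8^2
= 36 - 640
= -604

-604


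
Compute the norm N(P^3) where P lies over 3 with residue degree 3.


N(P^a) = p^(a*f)
= 3^(3*3)
= 3^9
= 19683

19683


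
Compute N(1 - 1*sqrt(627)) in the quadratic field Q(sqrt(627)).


N(a + b*sqrt(d)) = a^2 - d*b^2
= (1)^2 - (627)*(-1)^2
= 1 - 627
= -626

-626


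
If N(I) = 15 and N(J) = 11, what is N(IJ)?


N(IJ) = N(I) * N(J)
= 15 * 11
= 165

165


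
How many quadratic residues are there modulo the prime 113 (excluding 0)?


For prime p, the number of non-zero quadratic residues is (p-1)/2.
= (113-1)/2
= 56

56


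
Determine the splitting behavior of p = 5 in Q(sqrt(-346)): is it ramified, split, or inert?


K = Q(sqrt(-346)). Since d mod 4 = 2, disc(K) = -1384.
Check p | disc: -1384 mod 5 = 1.
p does not divide disc. Compute Legendre symbol (d/p):
4^((5-1)/2) mod 5 = 1
(d/p) = 1, so p splits: (p) = P*P' with e=1, f=1, g=2.
Therefore p is split.

split


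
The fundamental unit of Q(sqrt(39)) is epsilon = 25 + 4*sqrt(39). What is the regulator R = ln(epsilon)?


epsilon = 25 + 4*sqrt(39)
= 49.9800
R = ln(49.9800)
= 3.9116

3.9116


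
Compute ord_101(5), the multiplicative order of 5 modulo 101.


We want ord_101(5), the smallest k >= 1 with 5^k = 1 mod 101.
n = 101 = 101, phi(101) = 100; the order divides phi(n).
Divisors of 100: 1, 2, 4, 5, 10, 20, 25, 50, 100
Repeated squaring mod 101: 5^1 = 5, 5^2 = 25, 5^4 = 19, 5^8 = 58, 5^16 = 31, 5^32 = 52, 5^64 = 78
Test divisors in increasing order:
  k=1: 5^1 = 5 mod 101
  k=2: 5^2 = 25 mod 101
  k=4: 5^4 = 19 mod 101
  k=5: 5^5 = 19 * 5 = 95 mod 101
  k=10: 5^10 = 58 * 25 = 36 mod 101
  k=20: 5^20 = 31 * 19 = 84 mod 101
  k=25: 5^25 = 31 * 58 * 5 = 1 mod 101  <- first divisor giving 1
Order = 25

25


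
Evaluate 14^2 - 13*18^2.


x^2 - d*y^2
= 14^2 - 13*18^2
= 196 - 4212
= -4016

-4016


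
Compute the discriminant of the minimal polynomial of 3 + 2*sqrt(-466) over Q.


The element 3 + 2*sqrt(-466) has minimal polynomial:
x^2 - 6*x + 1873
Discriminant = (-6)^2 - 4*(1873)
= 36 - 7492
= -7456

-7456


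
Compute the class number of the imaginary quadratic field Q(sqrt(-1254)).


K = Q(sqrt(-1254)). d mod 4 = 2, so D = disc(K) = 4d = -5016
h(K) equals the number of primitive reduced positive-definite forms (a, b, c) = a*x^2 + b*x*y + c*y^2 with b^2 - 4ac = D,
where reduced means |b| <= a <= c, with b >= 0 whenever |b| = a or a = c, and primitive means gcd(a, b, c) = 1.
Reduced forces 3a^2 <= |D| = 5016, so 1 <= a <= 40; b must have the parity of D, and c = (b^2 - D)/(4a) must be an integer >= a.
Enumerate a = 1..40, b in [-a, a]:
  a=1: (1, 0, 1254)  [1]
  a=2: (2, 0, 627)  [1]
  a=3: (3, 0, 418)  [1]
  a=4: none
  a=5: (5, -2, 251), (5, 2, 251)  [2]
  a=6: (6, 0, 209)  [1]
  a=7..9: none
  a=10: (10, -8, 127), (10, 8, 127)  [2]
  a=11: (11, 0, 114)  [1]
  a=12..14: none
  a=15: (15, -12, 86), (15, 12, 86)  [2]
  a=16: none
  a=17: (17, -4, 74), (17, 4, 74)  [2]
  a=18: none
  a=19: (19, 0, 66)  [1]
  a=20..21: none
  a=22: (22, 0, 57)  [1]
  a=23..24: none
  a=25: (25, -22, 55), (25, 22, 55)  [2]
  a=26..28: none
  a=29: (29, -28, 50), (29, 28, 50)  [2]
  a=30: (30, -12, 43), (30, 12, 43)  [2]
  a=31..32: none
  a=33: (33, 0, 38)  [1]
  a=34: (34, -4, 37), (34, 4, 37)  [2]
  a=35..40: none
Total reduced forms: 1 + 1 + 1 + 2 + 1 + 2 + 1 + 2 + 2 + 1 + 1 + 2 + 2 + 2 + 1 + 2 = 24
h = 24

24


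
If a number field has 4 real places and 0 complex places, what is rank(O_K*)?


By Dirichlet's unit theorem:
rank = r1 + r2 - 1
= 4 + 0 - 1
= 3

3


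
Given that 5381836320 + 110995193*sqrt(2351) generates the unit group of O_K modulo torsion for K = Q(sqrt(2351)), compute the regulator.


epsilon = 5381836320 + 110995193*sqrt(2351)
= 1.0764e+10
R = ln(1.0764e+10)
= 23.0994

23.0994


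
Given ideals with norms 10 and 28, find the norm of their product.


N(IJ) = N(I) * N(J)
= 10 * 28
= 280

280


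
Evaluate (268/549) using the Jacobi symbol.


Compute (268/549) via quadratic reciprocity:
  pull out 2: (2/549) = -1  (since 549 mod 8 = 5)
  pull out 2: (2/549) = -1  (since 549 mod 8 = 5)
  reciprocity: (67/549) -> +(549/67)
  reduce: (13/67)
  reciprocity: (13/67) -> +(67/13)
  reduce: (2/13)
  pull out 2: (2/13) = -1  (since 13 mod 8 = 5)
  (1/13) = 1
Product of signs = -1

-1


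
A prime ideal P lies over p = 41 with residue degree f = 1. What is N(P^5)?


N(P^a) = p^(a*f)
= 41^(5*1)
= 41^5
= 115856201

115856201


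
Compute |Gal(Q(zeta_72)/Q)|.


|Gal(Q(zeta_72)/Q)| = phi(72)
= 24

24


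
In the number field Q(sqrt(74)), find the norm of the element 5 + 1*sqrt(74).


N(a + b*sqrt(d)) = a^2 - d*b^2
= (5)^2 - (74)*(1)^2
= 25 - 74
= -49

-49


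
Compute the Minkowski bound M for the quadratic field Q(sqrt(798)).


d = 798, d mod 4 = 2, so disc(K) = 4d = 3192; |disc(K)| = 3192
Real quadratic field, so n = 2, s = r2 = 0, r1 = 2
M = (n!/n^n) * (4/pi)^s * sqrt(|disc(K)|) = (2!/2^2) * (4/pi)^0 * sqrt(3192)
= 0.5 * 1.000000 * 56.497788
= 28.2489

28.2489


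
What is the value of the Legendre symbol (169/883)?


p = 883 is prime, so compute (169/883) with the reciprocity algorithm (Jacobi-symbol steps: pull out 2s via (2/n), flip via reciprocity, reduce):
  reciprocity: (169/883) -> +(883/169)
  reduce: (38/169)
  pull out 2: (2/169) = +1  (since 169 mod 8 = 1)
  reciprocity: (19/169) -> +(169/19)
  reduce: (17/19)
  reciprocity: (17/19) -> +(19/17)
  reduce: (2/17)
  pull out 2: (2/17) = +1  (since 17 mod 8 = 1)
  (1/17) = 1
Product of signs = 1
(169/883) = 1

1


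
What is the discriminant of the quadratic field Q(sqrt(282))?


For K = Q(sqrt(d)) with d squarefree: disc(K) = d if d = 1 mod 4, and disc(K) = 4d if d = 2 or 3 mod 4.
Here d = 282, and d mod 4 = 2.
d = 2 mod 4, not 1 (O_K = Z[sqrt(d)]), so disc(K) = 4d = 4 * (282) = 1128

1128


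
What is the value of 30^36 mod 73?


p = 73 is prime and the exponent is (p-1)/2 = 36, so by Euler's criterion 30^36 = (30/73) = +1 or -1 mod 73.
Compute by square-and-multiply:
  36 = 32 + 4 (binary 100100)
  Repeated squaring mod 73: 30^1 = 30, 30^2 = 24, 30^4 = 65, 30^8 = 64, 30^16 = 8, 30^32 = 64
  30^36 = 30^32 * 30^4 = 64 * 65 mod 73
    64 * 65 = 4160 = 72 mod 73
  30^36 = 72 mod 73
Result 72 = p - 1 = -1 mod 73: 30 is a quadratic non-residue mod 73. As a residue in [0, p-1] the value is 72.
30^36 mod 73 = 72

72


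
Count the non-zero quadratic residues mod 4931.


For prime p, the number of non-zero quadratic residues is (p-1)/2.
= (4931-1)/2
= 2465

2465


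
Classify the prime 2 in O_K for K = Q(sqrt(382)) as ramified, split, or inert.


K = Q(sqrt(382)). Since d mod 4 = 2, disc(K) = 1528.
Check p | disc: 1528 mod 2 = 0.
p divides disc, so p ramifies: (p) = P^2 with e=2, f=1, g=1.
Therefore p is ramified.

ramified


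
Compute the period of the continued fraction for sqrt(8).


Run the CF algorithm for sqrt(8).
a_0 = floor(sqrt(8)) = 2; set m_0=0, q_0=1.
Recurrence: m' = q*a - m,  q' = (d - m'^2)/q,  a' = floor((a_0 + m')/q').
  step 1: m=2, q=4, a=1
  step 2: m=2, q=1, a=4
a_2 = 2*a_0 = 4, so the period closes here.
sqrt(8) = [2; 1, 4]
Period length = 2

2


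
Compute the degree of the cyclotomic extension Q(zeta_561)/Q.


The degree equals Euler's totient phi(561).
561 = 3 * 11 * 17
phi(561) = 320

320


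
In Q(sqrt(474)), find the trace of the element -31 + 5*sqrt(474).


Tr(a + b*sqrt(d)) = (a + b*sqrt(d)) + (a - b*sqrt(d)) = 2a
= 2 * (-31)
= -62

-62


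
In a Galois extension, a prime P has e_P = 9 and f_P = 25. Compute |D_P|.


|D_P| = e * f
= 9 * 25
= 225

225


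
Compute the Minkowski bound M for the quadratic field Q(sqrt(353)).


d = 353, d mod 4 = 1, so disc(K) = d = 353; |disc(K)| = 353
Real quadratic field, so n = 2, s = r2 = 0, r1 = 2
M = (n!/n^n) * (4/pi)^s * sqrt(|disc(K)|) = (2!/2^2) * (4/pi)^0 * sqrt(353)
= 0.5 * 1.000000 * 18.788294
= 9.3941

9.3941


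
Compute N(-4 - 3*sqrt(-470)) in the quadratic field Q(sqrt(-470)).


N(a + b*sqrt(d)) = a^2 - d*b^2
= (-4)^2 - (-470)*(-3)^2
= 16 + 4230
= 4246

4246


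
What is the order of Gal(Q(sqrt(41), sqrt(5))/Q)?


The 2 square roots of distinct primes are multiplicatively independent over Q,
so [K:Q] = 2^2 and Gal(K/Q) is isomorphic to (Z/2Z)^2.
|Gal| = 2^2 = 4

4


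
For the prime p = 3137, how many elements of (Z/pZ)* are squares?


For prime p, the number of non-zero quadratic residues is (p-1)/2.
= (3137-1)/2
= 1568

1568


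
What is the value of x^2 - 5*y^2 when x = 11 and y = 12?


x^2 - d*y^2
= 11^2 - 5*12^2
= 121 - 720
= -599

-599


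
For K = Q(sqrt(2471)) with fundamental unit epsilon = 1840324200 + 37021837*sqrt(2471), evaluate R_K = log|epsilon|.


epsilon = 1840324200 + 37021837*sqrt(2471)
= 3.6806e+09
R = ln(3.6806e+09)
= 22.0264

22.0264


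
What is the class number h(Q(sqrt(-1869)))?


K = Q(sqrt(-1869)). d mod 4 = 3, so D = disc(K) = 4d = -7476
h(K) equals the number of primitive reduced positive-definite forms (a, b, c) = a*x^2 + b*x*y + c*y^2 with b^2 - 4ac = D,
where reduced means |b| <= a <= c, with b >= 0 whenever |b| = a or a = c, and primitive means gcd(a, b, c) = 1.
Reduced forces 3a^2 <= |D| = 7476, so 1 <= a <= 49; b must have the parity of D, and c = (b^2 - D)/(4a) must be an integer >= a.
Enumerate a = 1..49, b in [-a, a]:
  a=1: (1, 0, 1869)  [1]
  a=2: (2, 2, 935)  [1]
  a=3: (3, 0, 623)  [1]
  a=4: none
  a=5: (5, -2, 374), (5, 2, 374)  [2]
  a=6: (6, 6, 313)  [1]
  a=7: (7, 0, 267)  [1]
  a=8..9: none
  a=10: (10, -2, 187), (10, 2, 187)  [2]
  a=11: (11, -2, 170), (11, 2, 170)  [2]
  a=12: none
  a=13: (13, -8, 145), (13, 8, 145)  [2]
  a=14: (14, 14, 137)  [1]
  a=15: (15, -12, 127), (15, 12, 127)  [2]
  a=16: none
  a=17: (17, -2, 110), (17, 2, 110)  [2]
  a=18..20: none
  a=21: (21, 0, 89)  [1]
  a=22: (22, -2, 85), (22, 2, 85)  [2]
  a=23..24: none
  a=25: (25, -18, 78), (25, 18, 78)  [2]
  a=26: (26, -18, 75), (26, 18, 75)  [2]
  a=27..28: none
  a=29: (29, -8, 65), (29, 8, 65)  [2]
  a=30: (30, -18, 65), (30, 18, 65)  [2]
  a=31..32: none
  a=33: (33, -24, 61), (33, 24, 61)  [2]
  a=34: (34, -2, 55), (34, 2, 55)  [2]
  a=35: (35, -28, 59), (35, 28, 59)  [2]
  a=36..38: none
  a=39: (39, -18, 50), (39, 18, 50)  [2]
  a=40..41: none
  a=42: (42, 42, 55)  [1]
  a=43: (43, -36, 51), (43, 36, 51)  [2]
  a=44..49: none
Total reduced forms: 1 + 1 + 1 + 2 + 1 + 1 + 2 + 2 + 2 + 1 + 2 + 2 + 1 + 2 + 2 + 2 + 2 + 2 + 2 + 2 + 2 + 2 + 1 + 2 = 40
h = 40

40


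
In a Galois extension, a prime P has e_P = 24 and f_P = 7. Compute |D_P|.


|D_P| = e * f
= 24 * 7
= 168

168


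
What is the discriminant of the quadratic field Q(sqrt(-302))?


For K = Q(sqrt(d)) with d squarefree: disc(K) = d if d = 1 mod 4, and disc(K) = 4d if d = 2 or 3 mod 4.
Here d = -302, and d mod 4 = 2.
d = 2 mod 4, not 1 (O_K = Z[sqrt(d)]), so disc(K) = 4d = 4 * (-302) = -1208

-1208


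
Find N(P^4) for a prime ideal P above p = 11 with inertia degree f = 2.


N(P^a) = p^(a*f)
= 11^(4*2)
= 11^8
= 214358881

214358881


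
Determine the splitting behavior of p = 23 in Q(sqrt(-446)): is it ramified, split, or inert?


K = Q(sqrt(-446)). Since d mod 4 = 2, disc(K) = -1784.
Check p | disc: -1784 mod 23 = 10.
p does not divide disc. Compute Legendre symbol (d/p):
14^((23-1)/2) mod 23 = -1
(d/p) = -1, so p is inert: (p) stays prime with e=1, f=2, g=1.
Therefore p is inert.

inert


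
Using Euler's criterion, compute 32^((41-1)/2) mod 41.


p = 41 is prime and the exponent is (p-1)/2 = 20, so by Euler's criterion 32^20 = (32/41) = +1 or -1 mod 41.
Compute by square-and-multiply:
  20 = 16 + 4 (binary 10100)
  Repeated squaring mod 41: 32^1 = 32, 32^2 = 40, 32^4 = 1, 32^8 = 1, 32^16 = 1
  32^20 = 32^16 * 32^4 = 1 * 1 mod 41
    1 * 1 = 1 = 1 mod 41
  32^20 = 1 mod 41
Result 1: 32 is a quadratic residue mod 41.
32^20 mod 41 = 1

1


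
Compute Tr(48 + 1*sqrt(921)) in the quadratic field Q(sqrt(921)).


Tr(a + b*sqrt(d)) = (a + b*sqrt(d)) + (a - b*sqrt(d)) = 2a
= 2 * (48)
= 96

96


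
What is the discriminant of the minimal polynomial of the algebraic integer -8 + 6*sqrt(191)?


The element -8 + 6*sqrt(191) has minimal polynomial:
x^2 + 16*x - 6812
Discriminant = (16)^2 - 4*(-6812)
= 256 + 27248
= 27504

27504


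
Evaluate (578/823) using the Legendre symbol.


p = 823 is prime, so compute (578/823) with the reciprocity algorithm (Jacobi-symbol steps: pull out 2s via (2/n), flip via reciprocity, reduce):
  pull out 2: (2/823) = +1  (since 823 mod 8 = 7)
  reciprocity: (289/823) -> +(823/289)
  reduce: (245/289)
  reciprocity: (245/289) -> +(289/245)
  reduce: (44/245)
  pull out 2: (2/245) = -1  (since 245 mod 8 = 5)
  pull out 2: (2/245) = -1  (since 245 mod 8 = 5)
  reciprocity: (11/245) -> +(245/11)
  reduce: (3/11)
  reciprocity: (3/11) -> -(11/3)
  reduce: (2/3)
  pull out 2: (2/3) = -1  (since 3 mod 8 = 3)
  (1/3) = 1
Product of signs = 1
(578/823) = 1

1


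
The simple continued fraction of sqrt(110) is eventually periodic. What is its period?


Run the CF algorithm for sqrt(110).
a_0 = floor(sqrt(110)) = 10; set m_0=0, q_0=1.
Recurrence: m' = q*a - m,  q' = (d - m'^2)/q,  a' = floor((a_0 + m')/q').
  step 1: m=10, q=10, a=2
  step 2: m=10, q=1, a=20
a_2 = 2*a_0 = 20, so the period closes here.
sqrt(110) = [10; 2, 20]
Period length = 2

2


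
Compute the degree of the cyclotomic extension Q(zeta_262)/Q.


The degree equals Euler's totient phi(262).
262 = 2 * 131
phi(262) = 130

130


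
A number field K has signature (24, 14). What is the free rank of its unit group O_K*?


By Dirichlet's unit theorem:
rank = r1 + r2 - 1
= 24 + 14 - 1
= 37

37


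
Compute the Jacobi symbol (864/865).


Compute (864/865) via quadratic reciprocity:
  pull out 2: (2/865) = +1  (since 865 mod 8 = 1)
  pull out 2: (2/865) = +1  (since 865 mod 8 = 1)
  pull out 2: (2/865) = +1  (since 865 mod 8 = 1)
  pull out 2: (2/865) = +1  (since 865 mod 8 = 1)
  pull out 2: (2/865) = +1  (since 865 mod 8 = 1)
  reciprocity: (27/865) -> +(865/27)
  reduce: (1/27)
  (1/27) = 1
Product of signs = 1

1


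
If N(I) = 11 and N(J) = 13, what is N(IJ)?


N(IJ) = N(I) * N(J)
= 11 * 13
= 143

143


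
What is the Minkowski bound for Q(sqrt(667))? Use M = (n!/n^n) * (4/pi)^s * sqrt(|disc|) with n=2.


d = 667, d mod 4 = 3, so disc(K) = 4d = 2668; |disc(K)| = 2668
Real quadratic field, so n = 2, s = r2 = 0, r1 = 2
M = (n!/n^n) * (4/pi)^s * sqrt(|disc(K)|) = (2!/2^2) * (4/pi)^0 * sqrt(2668)
= 0.5 * 1.000000 * 51.652686
= 25.8263

25.8263


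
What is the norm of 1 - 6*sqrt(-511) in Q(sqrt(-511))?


N(a + b*sqrt(d)) = a^2 - d*b^2
= (1)^2 - (-511)*(-6)^2
= 1 + 18396
= 18397

18397


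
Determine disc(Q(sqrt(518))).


For K = Q(sqrt(d)) with d squarefree: disc(K) = d if d = 1 mod 4, and disc(K) = 4d if d = 2 or 3 mod 4.
Here d = 518, and d mod 4 = 2.
d = 2 mod 4, not 1 (O_K = Z[sqrt(d)]), so disc(K) = 4d = 4 * (518) = 2072

2072


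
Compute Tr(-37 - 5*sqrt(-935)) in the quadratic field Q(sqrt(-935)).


Tr(a + b*sqrt(d)) = (a + b*sqrt(d)) + (a - b*sqrt(d)) = 2a
= 2 * (-37)
= -74

-74


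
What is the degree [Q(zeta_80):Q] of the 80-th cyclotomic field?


The degree equals Euler's totient phi(80).
80 = 2^4 * 5
phi(80) = 32

32


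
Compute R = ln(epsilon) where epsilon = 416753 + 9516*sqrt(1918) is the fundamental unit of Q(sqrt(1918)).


epsilon = 416753 + 9516*sqrt(1918)
= 833506.0000
R = ln(833506.0000)
= 13.6334

13.6334


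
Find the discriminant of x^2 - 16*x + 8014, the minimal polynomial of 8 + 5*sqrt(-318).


The element 8 + 5*sqrt(-318) has minimal polynomial:
x^2 - 16*x + 8014
Discriminant = (-16)^2 - 4*(8014)
= 256 - 32056
= -31800

-31800


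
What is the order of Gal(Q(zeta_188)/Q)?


|Gal(Q(zeta_188)/Q)| = phi(188)
= 92

92


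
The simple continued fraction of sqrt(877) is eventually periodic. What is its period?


Run the CF algorithm for sqrt(877).
a_0 = floor(sqrt(877)) = 29; set m_0=0, q_0=1.
Recurrence: m' = q*a - m,  q' = (d - m'^2)/q,  a' = floor((a_0 + m')/q').
  step 1: m=29, q=36, a=1
  step 2: m=7, q=23, a=1
  step 3: m=16, q=27, a=1
  step 4: m=11, q=28, a=1
  step 5: m=17, q=21, a=2
  step 6: m=25, q=12, a=4
  step 7: m=23, q=29, a=1
  step 8: m=6, q=29, a=1
  step 9: m=23, q=12, a=4
  step 10: m=25, q=21, a=2
  step 11: m=17, q=28, a=1
  step 12: m=11, q=27, a=1
  step 13: m=16, q=23, a=1
  step 14: m=7, q=36, a=1
  step 15: m=29, q=1, a=58
a_15 = 2*a_0 = 58, so the period closes here.
sqrt(877) = [29; 1, 1, 1, 1, 2, 4, 1, 1, 4, 2, 1, 1, 1, 1, 58]
Period length = 15

15


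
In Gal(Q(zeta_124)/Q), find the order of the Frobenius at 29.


The Frobenius at p in Gal(Q(zeta_n)/Q) = (Z/nZ)* is the class of p, so its order is ord_124(29), the smallest k >= 1 with 29^k = 1 mod 124.
n = 124 = 2^2 * 31, phi(124) = 60; the order divides phi(n).
Divisors of 60: 1, 2, 3, 4, 5, 6, 10, 12, 15, 20, 30, 60
Repeated squaring mod 124: 29^1 = 29, 29^2 = 97, 29^4 = 109, 29^8 = 101, 29^16 = 33, 29^32 = 97
Test divisors in increasing order:
  k=1: 29^1 = 29 mod 124
  k=2: 29^2 = 97 mod 124
  k=3: 29^3 = 97 * 29 = 85 mod 124
  k=4: 29^4 = 109 mod 124
  k=5: 29^5 = 109 * 29 = 61 mod 124
  k=6: 29^6 = 109 * 97 = 33 mod 124
  k=10: 29^10 = 101 * 97 = 1 mod 124  <- first divisor giving 1
Order = 10

10


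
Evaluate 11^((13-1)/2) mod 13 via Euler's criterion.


p = 13 is prime and the exponent is (p-1)/2 = 6, so by Euler's criterion 11^6 = (11/13) = +1 or -1 mod 13.
Compute by square-and-multiply:
  6 = 4 + 2 (binary 110)
  Repeated squaring mod 13: 11^1 = 11, 11^2 = 4, 11^4 = 3
  11^6 = 11^4 * 11^2 = 3 * 4 mod 13
    3 * 4 = 12 = 12 mod 13
  11^6 = 12 mod 13
Result 12 = p - 1 = -1 mod 13: 11 is a quadratic non-residue mod 13. As a residue in [0, p-1] the value is 12.
11^6 mod 13 = 12

12


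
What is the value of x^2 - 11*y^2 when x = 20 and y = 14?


x^2 - d*y^2
= 20^2 - 11*14^2
= 400 - 2156
= -1756

-1756


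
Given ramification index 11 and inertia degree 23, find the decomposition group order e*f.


|D_P| = e * f
= 11 * 23
= 253

253


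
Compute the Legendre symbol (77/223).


p = 223 is prime, so compute (77/223) with the reciprocity algorithm (Jacobi-symbol steps: pull out 2s via (2/n), flip via reciprocity, reduce):
  reciprocity: (77/223) -> +(223/77)
  reduce: (69/77)
  reciprocity: (69/77) -> +(77/69)
  reduce: (8/69)
  pull out 2: (2/69) = -1  (since 69 mod 8 = 5)
  pull out 2: (2/69) = -1  (since 69 mod 8 = 5)
  pull out 2: (2/69) = -1  (since 69 mod 8 = 5)
  (1/69) = 1
Product of signs = -1
(77/223) = -1

-1


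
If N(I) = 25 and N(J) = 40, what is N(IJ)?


N(IJ) = N(I) * N(J)
= 25 * 40
= 1000

1000


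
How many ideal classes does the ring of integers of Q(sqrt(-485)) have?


K = Q(sqrt(-485)). d mod 4 = 3, so D = disc(K) = 4d = -1940
h(K) equals the number of primitive reduced positive-definite forms (a, b, c) = a*x^2 + b*x*y + c*y^2 with b^2 - 4ac = D,
where reduced means |b| <= a <= c, with b >= 0 whenever |b| = a or a = c, and primitive means gcd(a, b, c) = 1.
Reduced forces 3a^2 <= |D| = 1940, so 1 <= a <= 25; b must have the parity of D, and c = (b^2 - D)/(4a) must be an integer >= a.
Enumerate a = 1..25, b in [-a, a]:
  a=1: (1, 0, 485)  [1]
  a=2: (2, 2, 243)  [1]
  a=3: (3, -2, 162), (3, 2, 162)  [2]
  a=4: none
  a=5: (5, 0, 97)  [1]
  a=6: (6, -2, 81), (6, 2, 81)  [2]
  a=7..8: none
  a=9: (9, -2, 54), (9, 2, 54)  [2]
  a=10: (10, 10, 51)  [1]
  a=11..12: none
  a=13: (13, -6, 38), (13, 6, 38)  [2]
  a=14: none
  a=15: (15, -10, 34), (15, 10, 34)  [2]
  a=16: none
  a=17: (17, -10, 30), (17, 10, 30)  [2]
  a=18: (18, -2, 27), (18, 2, 27)  [2]
  a=19: (19, -6, 26), (19, 6, 26)  [2]
  a=20..25: none
Total reduced forms: 1 + 1 + 2 + 1 + 2 + 2 + 1 + 2 + 2 + 2 + 2 + 2 = 20
h = 20

20


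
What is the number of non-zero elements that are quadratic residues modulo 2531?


For prime p, the number of non-zero quadratic residues is (p-1)/2.
= (2531-1)/2
= 1265

1265


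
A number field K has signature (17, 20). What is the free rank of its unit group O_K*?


By Dirichlet's unit theorem:
rank = r1 + r2 - 1
= 17 + 20 - 1
= 36

36


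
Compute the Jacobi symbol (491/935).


Compute (491/935) via quadratic reciprocity:
  reciprocity: (491/935) -> -(935/491)
  reduce: (444/491)
  pull out 2: (2/491) = -1  (since 491 mod 8 = 3)
  pull out 2: (2/491) = -1  (since 491 mod 8 = 3)
  reciprocity: (111/491) -> -(491/111)
  reduce: (47/111)
  reciprocity: (47/111) -> -(111/47)
  reduce: (17/47)
  reciprocity: (17/47) -> +(47/17)
  reduce: (13/17)
  reciprocity: (13/17) -> +(17/13)
  reduce: (4/13)
  pull out 2: (2/13) = -1  (since 13 mod 8 = 5)
  pull out 2: (2/13) = -1  (since 13 mod 8 = 5)
  (1/13) = 1
Product of signs = -1

-1


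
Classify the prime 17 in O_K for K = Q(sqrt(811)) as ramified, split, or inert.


K = Q(sqrt(811)). Since d mod 4 = 3, disc(K) = 3244.
Check p | disc: 3244 mod 17 = 14.
p does not divide disc. Compute Legendre symbol (d/p):
12^((17-1)/2) mod 17 = -1
(d/p) = -1, so p is inert: (p) stays prime with e=1, f=2, g=1.
Therefore p is inert.

inert


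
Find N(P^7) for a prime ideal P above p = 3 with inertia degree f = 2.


N(P^a) = p^(a*f)
= 3^(7*2)
= 3^14
= 4782969

4782969


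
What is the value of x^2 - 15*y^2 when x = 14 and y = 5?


x^2 - d*y^2
= 14^2 - 15*5^2
= 196 - 375
= -179

-179


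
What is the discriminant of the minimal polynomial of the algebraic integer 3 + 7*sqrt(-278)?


The element 3 + 7*sqrt(-278) has minimal polynomial:
x^2 - 6*x + 13631
Discriminant = (-6)^2 - 4*(13631)
= 36 - 54524
= -54488

-54488


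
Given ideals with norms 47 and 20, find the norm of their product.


N(IJ) = N(I) * N(J)
= 47 * 20
= 940

940


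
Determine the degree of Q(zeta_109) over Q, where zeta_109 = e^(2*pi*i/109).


The degree equals Euler's totient phi(109).
109 = 109
phi(109) = 108

108


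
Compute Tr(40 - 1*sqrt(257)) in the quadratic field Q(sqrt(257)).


Tr(a + b*sqrt(d)) = (a + b*sqrt(d)) + (a - b*sqrt(d)) = 2a
= 2 * (40)
= 80

80


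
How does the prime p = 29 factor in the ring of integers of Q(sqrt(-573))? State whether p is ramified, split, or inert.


K = Q(sqrt(-573)). Since d mod 4 = 3, disc(K) = -2292.
Check p | disc: -2292 mod 29 = 28.
p does not divide disc. Compute Legendre symbol (d/p):
7^((29-1)/2) mod 29 = 1
(d/p) = 1, so p splits: (p) = P*P' with e=1, f=1, g=2.
Therefore p is split.

split


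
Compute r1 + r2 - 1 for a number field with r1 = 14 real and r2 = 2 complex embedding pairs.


By Dirichlet's unit theorem:
rank = r1 + r2 - 1
= 14 + 2 - 1
= 15

15


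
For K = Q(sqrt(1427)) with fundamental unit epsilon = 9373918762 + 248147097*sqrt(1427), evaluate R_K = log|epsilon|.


epsilon = 9373918762 + 248147097*sqrt(1427)
= 1.8748e+10
R = ln(1.8748e+10)
= 23.6543

23.6543


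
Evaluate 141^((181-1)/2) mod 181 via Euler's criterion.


p = 181 is prime and the exponent is (p-1)/2 = 90, so by Euler's criterion 141^90 = (141/181) = +1 or -1 mod 181.
Compute by square-and-multiply:
  90 = 64 + 16 + 8 + 2 (binary 1011010)
  Repeated squaring mod 181: 141^1 = 141, 141^2 = 152, 141^4 = 117, 141^8 = 114, 141^16 = 145, 141^32 = 29, 141^64 = 117
  141^90 = 141^64 * 141^16 * 141^8 * 141^2 = 117 * 145 * 114 * 152 mod 181
    117 * 145 = 16965 = 132 mod 181
    132 * 114 = 15048 = 25 mod 181
    25 * 152 = 3800 = 180 mod 181
  141^90 = 180 mod 181
Result 180 = p - 1 = -1 mod 181: 141 is a quadratic non-residue mod 181. As a residue in [0, p-1] the value is 180.
141^90 mod 181 = 180

180


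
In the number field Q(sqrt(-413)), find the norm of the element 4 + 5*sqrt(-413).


N(a + b*sqrt(d)) = a^2 - d*b^2
= (4)^2 - (-413)*(5)^2
= 16 + 10325
= 10341

10341


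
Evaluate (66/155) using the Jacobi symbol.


Compute (66/155) via quadratic reciprocity:
  pull out 2: (2/155) = -1  (since 155 mod 8 = 3)
  reciprocity: (33/155) -> +(155/33)
  reduce: (23/33)
  reciprocity: (23/33) -> +(33/23)
  reduce: (10/23)
  pull out 2: (2/23) = +1  (since 23 mod 8 = 7)
  reciprocity: (5/23) -> +(23/5)
  reduce: (3/5)
  reciprocity: (3/5) -> +(5/3)
  reduce: (2/3)
  pull out 2: (2/3) = -1  (since 3 mod 8 = 3)
  (1/3) = 1
Product of signs = 1

1


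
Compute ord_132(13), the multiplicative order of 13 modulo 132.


We want ord_132(13), the smallest k >= 1 with 13^k = 1 mod 132.
n = 132 = 2^2 * 3 * 11, phi(132) = 40; the order divides phi(n).
Divisors of 40: 1, 2, 4, 5, 8, 10, 20, 40
Repeated squaring mod 132: 13^1 = 13, 13^2 = 37, 13^4 = 49, 13^8 = 25, 13^16 = 97, 13^32 = 37
Test divisors in increasing order:
  k=1: 13^1 = 13 mod 132
  k=2: 13^2 = 37 mod 132
  k=4: 13^4 = 49 mod 132
  k=5: 13^5 = 49 * 13 = 109 mod 132
  k=8: 13^8 = 25 mod 132
  k=10: 13^10 = 25 * 37 = 1 mod 132  <- first divisor giving 1
Order = 10

10


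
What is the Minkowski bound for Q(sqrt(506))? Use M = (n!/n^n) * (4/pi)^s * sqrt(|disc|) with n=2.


d = 506, d mod 4 = 2, so disc(K) = 4d = 2024; |disc(K)| = 2024
Real quadratic field, so n = 2, s = r2 = 0, r1 = 2
M = (n!/n^n) * (4/pi)^s * sqrt(|disc(K)|) = (2!/2^2) * (4/pi)^0 * sqrt(2024)
= 0.5 * 1.000000 * 44.988888
= 22.4944

22.4944


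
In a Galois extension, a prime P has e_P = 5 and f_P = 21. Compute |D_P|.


|D_P| = e * f
= 5 * 21
= 105

105


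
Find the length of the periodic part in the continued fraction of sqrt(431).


Run the CF algorithm for sqrt(431).
a_0 = floor(sqrt(431)) = 20; set m_0=0, q_0=1.
Recurrence: m' = q*a - m,  q' = (d - m'^2)/q,  a' = floor((a_0 + m')/q').
  step 1: m=20, q=31, a=1
  step 2: m=11, q=10, a=3
  step 3: m=19, q=7, a=5
  step 4: m=16, q=25, a=1
  step 5: m=9, q=14, a=2
  step 6: m=19, q=5, a=7
  step 7: m=16, q=35, a=1
  step 8: m=19, q=2, a=19
  step 9: m=19, q=35, a=1
  step 10: m=16, q=5, a=7
  step 11: m=19, q=14, a=2
  step 12: m=9, q=25, a=1
  step 13: m=16, q=7, a=5
  step 14: m=19, q=10, a=3
  step 15: m=11, q=31, a=1
  step 16: m=20, q=1, a=40
a_16 = 2*a_0 = 40, so the period closes here.
sqrt(431) = [20; 1, 3, 5, 1, 2, 7, 1, 19, 1, 7, 2, 1, 5, 3, 1, 40]
Period length = 16

16


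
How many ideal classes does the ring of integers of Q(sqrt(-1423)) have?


K = Q(sqrt(-1423)). d mod 4 = 1, so D = disc(K) = d = -1423
h(K) equals the number of primitive reduced positive-definite forms (a, b, c) = a*x^2 + b*x*y + c*y^2 with b^2 - 4ac = D,
where reduced means |b| <= a <= c, with b >= 0 whenever |b| = a or a = c, and primitive means gcd(a, b, c) = 1.
Reduced forces 3a^2 <= |D| = 1423, so 1 <= a <= 21; b must have the parity of D, and c = (b^2 - D)/(4a) must be an integer >= a.
Enumerate a = 1..21, b in [-a, a]:
  a=1: (1, 1, 356)  [1]
  a=2: (2, -1, 178), (2, 1, 178)  [2]
  a=3: none
  a=4: (4, -1, 89), (4, 1, 89)  [2]
  a=5..7: none
  a=8: (8, -7, 46), (8, 7, 46)  [2]
  a=9..15: none
  a=16: (16, -7, 23), (16, 7, 23)  [2]
  a=17..21: none
Total reduced forms: 1 + 2 + 2 + 2 + 2 = 9
h = 9

9


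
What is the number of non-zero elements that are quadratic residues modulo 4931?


For prime p, the number of non-zero quadratic residues is (p-1)/2.
= (4931-1)/2
= 2465

2465


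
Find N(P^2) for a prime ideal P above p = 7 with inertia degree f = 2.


N(P^a) = p^(a*f)
= 7^(2*2)
= 7^4
= 2401

2401


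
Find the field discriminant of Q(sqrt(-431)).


For K = Q(sqrt(d)) with d squarefree: disc(K) = d if d = 1 mod 4, and disc(K) = 4d if d = 2 or 3 mod 4.
Here d = -431, and d mod 4 = 1.
d = 1 mod 4 (O_K = Z[(1+sqrt(d))/2]), so disc(K) = d = -431

-431


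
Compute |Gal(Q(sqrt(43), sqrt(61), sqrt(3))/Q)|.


The 3 square roots of distinct primes are multiplicatively independent over Q,
so [K:Q] = 2^3 and Gal(K/Q) is isomorphic to (Z/2Z)^3.
|Gal| = 2^3 = 8

8


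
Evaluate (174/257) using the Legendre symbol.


p = 257 is prime, so compute (174/257) with the reciprocity algorithm (Jacobi-symbol steps: pull out 2s via (2/n), flip via reciprocity, reduce):
  pull out 2: (2/257) = +1  (since 257 mod 8 = 1)
  reciprocity: (87/257) -> +(257/87)
  reduce: (83/87)
  reciprocity: (83/87) -> -(87/83)
  reduce: (4/83)
  pull out 2: (2/83) = -1  (since 83 mod 8 = 3)
  pull out 2: (2/83) = -1  (since 83 mod 8 = 3)
  (1/83) = 1
Product of signs = -1
(174/257) = -1

-1


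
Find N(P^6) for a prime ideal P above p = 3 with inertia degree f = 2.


N(P^a) = p^(a*f)
= 3^(6*2)
= 3^12
= 531441

531441


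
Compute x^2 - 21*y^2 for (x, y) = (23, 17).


x^2 - d*y^2
= 23^2 - 21*17^2
= 529 - 6069
= -5540

-5540


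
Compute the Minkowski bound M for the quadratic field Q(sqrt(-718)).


d = -718, d mod 4 = 2, so disc(K) = 4d = -2872; |disc(K)| = 2872
Imaginary quadratic field, so n = 2, s = r2 = 1, r1 = 0
M = (n!/n^n) * (4/pi)^s * sqrt(|disc(K)|) = (2!/2^2) * (4/pi)^1 * sqrt(2872)
= 0.5 * 1.273240 * 53.591044
= 34.1171

34.1171


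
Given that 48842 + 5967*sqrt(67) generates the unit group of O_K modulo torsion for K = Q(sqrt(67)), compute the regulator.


epsilon = 48842 + 5967*sqrt(67)
= 97684.0000
R = ln(97684.0000)
= 11.4895

11.4895


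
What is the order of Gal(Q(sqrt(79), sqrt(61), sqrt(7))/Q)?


The 3 square roots of distinct primes are multiplicatively independent over Q,
so [K:Q] = 2^3 and Gal(K/Q) is isomorphic to (Z/2Z)^3.
|Gal| = 2^3 = 8

8


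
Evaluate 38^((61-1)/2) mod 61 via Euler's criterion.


p = 61 is prime and the exponent is (p-1)/2 = 30, so by Euler's criterion 38^30 = (38/61) = +1 or -1 mod 61.
Compute by square-and-multiply:
  30 = 16 + 8 + 4 + 2 (binary 11110)
  Repeated squaring mod 61: 38^1 = 38, 38^2 = 41, 38^4 = 34, 38^8 = 58, 38^16 = 9
  38^30 = 38^16 * 38^8 * 38^4 * 38^2 = 9 * 58 * 34 * 41 mod 61
    9 * 58 = 522 = 34 mod 61
    34 * 34 = 1156 = 58 mod 61
    58 * 41 = 2378 = 60 mod 61
  38^30 = 60 mod 61
Result 60 = p - 1 = -1 mod 61: 38 is a quadratic non-residue mod 61. As a residue in [0, p-1] the value is 60.
38^30 mod 61 = 60

60


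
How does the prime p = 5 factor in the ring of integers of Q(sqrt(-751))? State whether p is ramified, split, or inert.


K = Q(sqrt(-751)). Since d mod 4 = 1, disc(K) = -751.
Check p | disc: -751 mod 5 = 4.
p does not divide disc. Compute Legendre symbol (d/p):
4^((5-1)/2) mod 5 = 1
(d/p) = 1, so p splits: (p) = P*P' with e=1, f=1, g=2.
Therefore p is split.

split


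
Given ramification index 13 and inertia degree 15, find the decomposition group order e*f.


|D_P| = e * f
= 13 * 15
= 195

195


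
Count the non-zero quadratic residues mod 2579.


For prime p, the number of non-zero quadratic residues is (p-1)/2.
= (2579-1)/2
= 1289

1289


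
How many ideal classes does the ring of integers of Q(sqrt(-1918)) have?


K = Q(sqrt(-1918)). d mod 4 = 2, so D = disc(K) = 4d = -7672
h(K) equals the number of primitive reduced positive-definite forms (a, b, c) = a*x^2 + b*x*y + c*y^2 with b^2 - 4ac = D,
where reduced means |b| <= a <= c, with b >= 0 whenever |b| = a or a = c, and primitive means gcd(a, b, c) = 1.
Reduced forces 3a^2 <= |D| = 7672, so 1 <= a <= 50; b must have the parity of D, and c = (b^2 - D)/(4a) must be an integer >= a.
Enumerate a = 1..50, b in [-a, a]:
  a=1: (1, 0, 1918)  [1]
  a=2: (2, 0, 959)  [1]
  a=3..6: none
  a=7: (7, 0, 274)  [1]
  a=8..13: none
  a=14: (14, 0, 137)  [1]
  a=15..18: none
  a=19: (19, -2, 101), (19, 2, 101)  [2]
  a=20..28: none
  a=29: (29, -10, 67), (29, 10, 67)  [2]
  a=30: none
  a=31: (31, -4, 62), (31, 4, 62)  [2]
  a=32..37: none
  a=38: (38, -36, 59), (38, 36, 59)  [2]
  a=39..40: none
  a=41: (41, -6, 47), (41, 6, 47)  [2]
  a=42: none
  a=43: (43, -38, 53), (43, 38, 53)  [2]
  a=44..50: none
Total reduced forms: 1 + 1 + 1 + 1 + 2 + 2 + 2 + 2 + 2 + 2 = 16
h = 16

16


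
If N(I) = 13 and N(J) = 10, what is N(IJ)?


N(IJ) = N(I) * N(J)
= 13 * 10
= 130

130


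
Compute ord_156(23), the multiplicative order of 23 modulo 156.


We want ord_156(23), the smallest k >= 1 with 23^k = 1 mod 156.
n = 156 = 2^2 * 3 * 13, phi(156) = 48; the order divides phi(n).
Divisors of 48: 1, 2, 3, 4, 6, 8, 12, 16, 24, 48
Repeated squaring mod 156: 23^1 = 23, 23^2 = 61, 23^4 = 133, 23^8 = 61, 23^16 = 133, 23^32 = 61
Test divisors in increasing order:
  k=1: 23^1 = 23 mod 156
  k=2: 23^2 = 61 mod 156
  k=3: 23^3 = 61 * 23 = 155 mod 156
  k=4: 23^4 = 133 mod 156
  k=6: 23^6 = 133 * 61 = 1 mod 156  <- first divisor giving 1
Order = 6

6


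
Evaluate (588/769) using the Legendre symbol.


p = 769 is prime, so compute (588/769) with the reciprocity algorithm (Jacobi-symbol steps: pull out 2s via (2/n), flip via reciprocity, reduce):
  pull out 2: (2/769) = +1  (since 769 mod 8 = 1)
  pull out 2: (2/769) = +1  (since 769 mod 8 = 1)
  reciprocity: (147/769) -> +(769/147)
  reduce: (34/147)
  pull out 2: (2/147) = -1  (since 147 mod 8 = 3)
  reciprocity: (17/147) -> +(147/17)
  reduce: (11/17)
  reciprocity: (11/17) -> +(17/11)
  reduce: (6/11)
  pull out 2: (2/11) = -1  (since 11 mod 8 = 3)
  reciprocity: (3/11) -> -(11/3)
  reduce: (2/3)
  pull out 2: (2/3) = -1  (since 3 mod 8 = 3)
  (1/3) = 1
Product of signs = 1
(588/769) = 1

1


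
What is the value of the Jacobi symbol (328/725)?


Compute (328/725) via quadratic reciprocity:
  pull out 2: (2/725) = -1  (since 725 mod 8 = 5)
  pull out 2: (2/725) = -1  (since 725 mod 8 = 5)
  pull out 2: (2/725) = -1  (since 725 mod 8 = 5)
  reciprocity: (41/725) -> +(725/41)
  reduce: (28/41)
  pull out 2: (2/41) = +1  (since 41 mod 8 = 1)
  pull out 2: (2/41) = +1  (since 41 mod 8 = 1)
  reciprocity: (7/41) -> +(41/7)
  reduce: (6/7)
  pull out 2: (2/7) = +1  (since 7 mod 8 = 7)
  reciprocity: (3/7) -> -(7/3)
  reduce: (1/3)
  (1/3) = 1
Product of signs = 1

1


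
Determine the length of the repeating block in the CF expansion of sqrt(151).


Run the CF algorithm for sqrt(151).
a_0 = floor(sqrt(151)) = 12; set m_0=0, q_0=1.
Recurrence: m' = q*a - m,  q' = (d - m'^2)/q,  a' = floor((a_0 + m')/q').
  step 1: m=12, q=7, a=3
  step 2: m=9, q=10, a=2
  step 3: m=11, q=3, a=7
  step 4: m=10, q=17, a=1
  step 5: m=7, q=6, a=3
  step 6: m=11, q=5, a=4
  step 7: m=9, q=14, a=1
  step 8: m=5, q=9, a=1
  step 9: m=4, q=15, a=1
  step 10: m=11, q=2, a=11
  step 11: m=11, q=15, a=1
  step 12: m=4, q=9, a=1
  step 13: m=5, q=14, a=1
  step 14: m=9, q=5, a=4
  step 15: m=11, q=6, a=3
  step 16: m=7, q=17, a=1
  step 17: m=10, q=3, a=7
  step 18: m=11, q=10, a=2
  step 19: m=9, q=7, a=3
  step 20: m=12, q=1, a=24
a_20 = 2*a_0 = 24, so the period closes here.
sqrt(151) = [12; 3, 2, 7, 1, 3, 4, 1, 1, 1, 11, 1, 1, 1, 4, 3, 1, 7, 2, 3, 24]
Period length = 20

20
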